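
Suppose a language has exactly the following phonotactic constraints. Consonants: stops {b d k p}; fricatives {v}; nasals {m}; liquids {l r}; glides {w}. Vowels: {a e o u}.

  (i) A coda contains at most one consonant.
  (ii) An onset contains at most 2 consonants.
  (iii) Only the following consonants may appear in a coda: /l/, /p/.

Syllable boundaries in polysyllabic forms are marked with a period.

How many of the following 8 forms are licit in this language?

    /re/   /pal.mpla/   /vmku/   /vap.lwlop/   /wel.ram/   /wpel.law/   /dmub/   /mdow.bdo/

1

/re/ — σ1 onset /r/, coda /∅/ ok → licit
/pal.mpla/ — violates constraint (ii): syllable 2 onset /mpl/ has 3 consonants (> 2) → illicit
/vmku/ — violates constraint (ii): syllable 1 onset /vmk/ has 3 consonants (> 2) → illicit
/vap.lwlop/ — violates constraint (ii): syllable 2 onset /lwl/ has 3 consonants (> 2) → illicit
/wel.ram/ — violates constraint (iii): syllable 2 coda contains /m/, which is not a licensed coda consonant → illicit
/wpel.law/ — violates constraint (iii): syllable 2 coda contains /w/, which is not a licensed coda consonant → illicit
/dmub/ — violates constraint (iii): syllable 1 coda contains /b/, which is not a licensed coda consonant → illicit
/mdow.bdo/ — violates constraint (iii): syllable 1 coda contains /w/, which is not a licensed coda consonant → illicit
Licit: /re/ → 1.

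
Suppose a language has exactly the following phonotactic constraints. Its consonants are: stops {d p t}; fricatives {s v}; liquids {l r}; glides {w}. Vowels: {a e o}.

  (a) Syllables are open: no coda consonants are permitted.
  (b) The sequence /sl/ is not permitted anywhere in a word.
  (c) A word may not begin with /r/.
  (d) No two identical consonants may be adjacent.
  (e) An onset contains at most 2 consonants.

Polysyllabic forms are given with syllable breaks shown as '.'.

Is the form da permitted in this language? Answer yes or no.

yes

da — σ1 onset /d/, coda /∅/ ok → permitted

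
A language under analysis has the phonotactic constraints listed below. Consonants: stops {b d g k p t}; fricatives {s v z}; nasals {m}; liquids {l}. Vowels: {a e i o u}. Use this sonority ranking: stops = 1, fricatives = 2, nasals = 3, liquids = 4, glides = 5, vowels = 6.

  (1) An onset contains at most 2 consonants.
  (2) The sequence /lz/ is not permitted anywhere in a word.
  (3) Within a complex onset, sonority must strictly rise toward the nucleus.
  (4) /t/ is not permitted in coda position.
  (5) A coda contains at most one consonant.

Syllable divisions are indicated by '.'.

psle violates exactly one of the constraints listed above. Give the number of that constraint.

psle: syllable 1 onset /psl/ has 3 consonants (> 2).
This is a violation of constraint 1: "An onset contains at most 2 consonants."
The remaining constraints (2, 3, 4, 5) are satisfied.

1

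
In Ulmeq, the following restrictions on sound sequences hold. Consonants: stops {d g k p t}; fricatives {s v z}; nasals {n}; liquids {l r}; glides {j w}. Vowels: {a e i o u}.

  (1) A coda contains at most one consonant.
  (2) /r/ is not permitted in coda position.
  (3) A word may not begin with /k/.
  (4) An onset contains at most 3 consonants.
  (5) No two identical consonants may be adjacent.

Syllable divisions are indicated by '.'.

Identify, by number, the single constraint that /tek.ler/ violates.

2

/tek.ler/: syllable 2 coda contains /r/.
This is a violation of constraint 2: "/r/ is not permitted in coda position."
The remaining constraints (1, 3, 4, 5) are satisfied.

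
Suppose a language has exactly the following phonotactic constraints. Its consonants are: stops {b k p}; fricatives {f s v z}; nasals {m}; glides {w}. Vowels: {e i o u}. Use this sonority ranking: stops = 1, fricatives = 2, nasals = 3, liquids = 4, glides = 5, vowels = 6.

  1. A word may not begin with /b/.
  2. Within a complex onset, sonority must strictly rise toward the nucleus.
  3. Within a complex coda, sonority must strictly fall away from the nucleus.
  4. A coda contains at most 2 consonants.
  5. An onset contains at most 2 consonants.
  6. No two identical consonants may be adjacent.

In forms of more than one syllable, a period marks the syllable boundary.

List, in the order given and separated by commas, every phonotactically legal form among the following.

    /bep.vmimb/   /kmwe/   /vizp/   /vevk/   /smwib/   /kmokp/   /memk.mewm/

/vizp/, /vevk/, /memk.mewm/

/bep.vmimb/ — violates constraint 1: word begins with /b/ → phonotactically illegal
/kmwe/ — violates constraint 5: syllable 1 onset /kmw/ has 3 consonants (> 2) → phonotactically illegal
/vizp/ — σ1 onset /v/, coda /zp/ (2→1 falls) ok → phonotactically legal
/vevk/ — σ1 onset /v/, coda /vk/ (2→1 falls) ok → phonotactically legal
/smwib/ — violates constraint 5: syllable 1 onset /smw/ has 3 consonants (> 2) → phonotactically illegal
/kmokp/ — violates constraint 3: syllable 1 coda /kp/: /k/ (stop, 1) → /p/ (stop, 1) does not fall → phonotactically illegal
/memk.mewm/ — σ1 onset /m/, coda /mk/ (3→1 falls) ok; σ2 onset /m/, coda /wm/ (5→3 falls) ok → phonotactically legal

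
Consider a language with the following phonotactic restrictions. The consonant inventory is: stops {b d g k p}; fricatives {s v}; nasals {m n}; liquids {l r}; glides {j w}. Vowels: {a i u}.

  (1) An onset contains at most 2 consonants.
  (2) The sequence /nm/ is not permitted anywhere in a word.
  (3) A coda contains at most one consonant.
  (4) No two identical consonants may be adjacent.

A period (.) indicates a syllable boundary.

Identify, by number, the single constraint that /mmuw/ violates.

4

/mmuw/: adjacent identical consonants /mm/.
This is a violation of constraint 4: "No two identical consonants may be adjacent."
The remaining constraints (1, 2, 3) are satisfied.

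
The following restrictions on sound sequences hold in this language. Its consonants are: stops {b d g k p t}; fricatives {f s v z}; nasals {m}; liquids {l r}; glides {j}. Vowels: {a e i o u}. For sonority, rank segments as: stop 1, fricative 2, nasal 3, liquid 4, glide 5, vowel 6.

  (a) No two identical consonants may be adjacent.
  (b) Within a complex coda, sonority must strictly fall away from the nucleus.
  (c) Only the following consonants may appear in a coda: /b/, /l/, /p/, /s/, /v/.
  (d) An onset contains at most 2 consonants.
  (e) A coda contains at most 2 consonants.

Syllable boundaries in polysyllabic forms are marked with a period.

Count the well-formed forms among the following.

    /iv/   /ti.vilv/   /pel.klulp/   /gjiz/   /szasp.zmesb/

4

/iv/ — σ1 onset /∅/, coda /v/ ok → well-formed
/ti.vilv/ — σ1 onset /t/, coda /∅/ ok; σ2 onset /v/, coda /lv/ (4→2 falls) ok → well-formed
/pel.klulp/ — σ1 onset /p/, coda /l/ ok; σ2 onset /kl/ (2C), coda /lp/ (4→1 falls) ok → well-formed
/gjiz/ — violates constraint (c): syllable 1 coda contains /z/, which is not a licensed coda consonant → ill-formed
/szasp.zmesb/ — σ1 onset /sz/ (2C), coda /sp/ (2→1 falls) ok; σ2 onset /zm/ (2C), coda /sb/ (2→1 falls) ok → well-formed
Well-formed: /iv/, /ti.vilv/, /pel.klulp/, /szasp.zmesb/ → 4.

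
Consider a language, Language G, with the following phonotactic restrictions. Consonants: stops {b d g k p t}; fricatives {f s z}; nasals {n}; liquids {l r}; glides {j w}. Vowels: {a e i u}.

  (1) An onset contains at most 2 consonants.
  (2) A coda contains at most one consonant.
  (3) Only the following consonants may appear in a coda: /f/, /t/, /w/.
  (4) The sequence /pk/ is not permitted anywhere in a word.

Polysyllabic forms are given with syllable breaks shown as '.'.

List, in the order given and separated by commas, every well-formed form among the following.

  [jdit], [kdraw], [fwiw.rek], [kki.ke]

[jdit], [kki.ke]

[jdit] — σ1 onset /jd/ (2C), coda /t/ ok → well-formed
[kdraw] — violates constraint 1: syllable 1 onset /kdr/ has 3 consonants (> 2) → ill-formed
[fwiw.rek] — violates constraint 3: syllable 2 coda contains /k/, which is not a licensed coda consonant → ill-formed
[kki.ke] — σ1 onset /kk/ (2C), coda /∅/ ok; σ2 onset /k/, coda /∅/ ok → well-formed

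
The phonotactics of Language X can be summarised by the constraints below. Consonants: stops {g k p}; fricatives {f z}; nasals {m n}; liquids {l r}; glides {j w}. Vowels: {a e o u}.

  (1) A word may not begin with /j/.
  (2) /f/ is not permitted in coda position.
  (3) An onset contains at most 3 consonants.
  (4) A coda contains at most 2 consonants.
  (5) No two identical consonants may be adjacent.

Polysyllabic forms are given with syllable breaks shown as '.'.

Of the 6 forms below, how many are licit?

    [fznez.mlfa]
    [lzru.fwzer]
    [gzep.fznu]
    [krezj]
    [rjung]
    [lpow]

[fznez.mlfa] — σ1 onset /fzn/ (3C), coda /z/ ok; σ2 onset /mlf/ (3C), coda /∅/ ok → licit
[lzru.fwzer] — σ1 onset /lzr/ (3C), coda /∅/ ok; σ2 onset /fwz/ (3C), coda /r/ ok → licit
[gzep.fznu] — σ1 onset /gz/ (2C), coda /p/ ok; σ2 onset /fzn/ (3C), coda /∅/ ok → licit
[krezj] — σ1 onset /kr/ (2C), coda /zj/ (2C) ok → licit
[rjung] — σ1 onset /rj/ (2C), coda /ng/ (2C) ok → licit
[lpow] — σ1 onset /lp/ (2C), coda /w/ ok → licit
Licit: [fznez.mlfa], [lzru.fwzer], [gzep.fznu], [krezj], [rjung], [lpow] → 6.

6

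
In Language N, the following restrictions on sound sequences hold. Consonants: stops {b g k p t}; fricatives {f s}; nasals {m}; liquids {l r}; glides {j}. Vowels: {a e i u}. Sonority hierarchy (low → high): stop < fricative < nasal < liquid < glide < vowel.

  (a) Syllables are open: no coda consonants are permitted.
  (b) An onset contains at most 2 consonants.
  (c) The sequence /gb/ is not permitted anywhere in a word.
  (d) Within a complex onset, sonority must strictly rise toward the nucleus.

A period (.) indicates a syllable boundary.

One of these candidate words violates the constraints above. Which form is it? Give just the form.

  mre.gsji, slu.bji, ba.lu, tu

mre.gsji

mre.gsji — violates constraint (b): syllable 2 onset /gsj/ has 3 consonants (> 2) → not permitted
slu.bji — σ1 onset /sl/ (2→4 rises), coda /∅/ ok; σ2 onset /bj/ (1→5 rises), coda /∅/ ok → permitted
ba.lu — σ1 onset /b/, coda /∅/ ok; σ2 onset /l/, coda /∅/ ok → permitted
tu — σ1 onset /t/, coda /∅/ ok → permitted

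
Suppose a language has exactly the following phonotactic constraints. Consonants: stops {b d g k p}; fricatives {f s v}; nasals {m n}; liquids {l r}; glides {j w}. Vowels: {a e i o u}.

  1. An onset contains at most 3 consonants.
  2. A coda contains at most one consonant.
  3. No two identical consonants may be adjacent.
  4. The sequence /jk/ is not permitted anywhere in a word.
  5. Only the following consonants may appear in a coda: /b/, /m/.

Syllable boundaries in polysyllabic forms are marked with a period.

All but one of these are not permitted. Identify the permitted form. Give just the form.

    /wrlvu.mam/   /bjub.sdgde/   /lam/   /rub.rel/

/lam/

/wrlvu.mam/ — violates constraint 1: syllable 1 onset /wrlv/ has 4 consonants (> 3) → not permitted
/bjub.sdgde/ — violates constraint 1: syllable 2 onset /sdgd/ has 4 consonants (> 3) → not permitted
/lam/ — σ1 onset /l/, coda /m/ ok → permitted
/rub.rel/ — violates constraint 5: syllable 2 coda contains /l/, which is not a licensed coda consonant → not permitted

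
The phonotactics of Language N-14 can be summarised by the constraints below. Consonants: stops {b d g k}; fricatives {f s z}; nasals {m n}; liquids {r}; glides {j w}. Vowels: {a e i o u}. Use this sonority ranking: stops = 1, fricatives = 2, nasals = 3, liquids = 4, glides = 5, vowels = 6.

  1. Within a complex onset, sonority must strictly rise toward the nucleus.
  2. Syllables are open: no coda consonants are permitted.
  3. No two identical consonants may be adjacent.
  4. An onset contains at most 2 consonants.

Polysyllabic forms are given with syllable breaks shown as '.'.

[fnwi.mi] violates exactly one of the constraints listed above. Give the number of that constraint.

4

[fnwi.mi]: syllable 1 onset /fnw/ has 3 consonants (> 2).
This is a violation of constraint 4: "An onset contains at most 2 consonants."
The remaining constraints (1, 2, 3) are satisfied.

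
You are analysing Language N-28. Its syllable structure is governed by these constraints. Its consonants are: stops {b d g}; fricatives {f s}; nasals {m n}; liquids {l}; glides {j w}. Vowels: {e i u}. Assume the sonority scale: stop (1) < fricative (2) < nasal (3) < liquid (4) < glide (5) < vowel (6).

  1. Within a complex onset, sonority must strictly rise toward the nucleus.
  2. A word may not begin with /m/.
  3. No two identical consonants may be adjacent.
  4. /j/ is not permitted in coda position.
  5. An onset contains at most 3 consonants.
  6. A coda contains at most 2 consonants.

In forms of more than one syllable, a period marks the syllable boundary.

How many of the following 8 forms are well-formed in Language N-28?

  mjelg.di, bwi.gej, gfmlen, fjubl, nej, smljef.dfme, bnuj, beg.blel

2

mjelg.di — violates constraint 2: word begins with /m/ → ill-formed
bwi.gej — violates constraint 4: syllable 2 coda contains /j/ → ill-formed
gfmlen — violates constraint 5: syllable 1 onset /gfml/ has 4 consonants (> 3) → ill-formed
fjubl — σ1 onset /fj/ (2→5 rises), coda /bl/ (2C) ok → well-formed
nej — violates constraint 4: syllable 1 coda contains /j/ → ill-formed
smljef.dfme — violates constraint 5: syllable 1 onset /smlj/ has 4 consonants (> 3) → ill-formed
bnuj — violates constraint 4: syllable 1 coda contains /j/ → ill-formed
beg.blel — σ1 onset /b/, coda /g/ ok; σ2 onset /bl/ (1→4 rises), coda /l/ ok → well-formed
Well-formed: fjubl, beg.blel → 2.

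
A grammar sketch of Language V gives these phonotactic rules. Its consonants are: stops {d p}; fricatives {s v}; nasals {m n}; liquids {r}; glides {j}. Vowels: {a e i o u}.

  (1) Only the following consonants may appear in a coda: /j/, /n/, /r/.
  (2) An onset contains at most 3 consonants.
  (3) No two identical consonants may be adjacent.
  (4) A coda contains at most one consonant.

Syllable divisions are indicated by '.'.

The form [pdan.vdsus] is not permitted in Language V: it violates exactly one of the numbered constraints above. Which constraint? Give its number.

1

[pdan.vdsus]: syllable 2 coda contains /s/, which is not a licensed coda consonant.
This is a violation of constraint 1: "Only the following consonants may appear in a coda: /j/, /n/, /r/."
The remaining constraints (2, 3, 4) are satisfied.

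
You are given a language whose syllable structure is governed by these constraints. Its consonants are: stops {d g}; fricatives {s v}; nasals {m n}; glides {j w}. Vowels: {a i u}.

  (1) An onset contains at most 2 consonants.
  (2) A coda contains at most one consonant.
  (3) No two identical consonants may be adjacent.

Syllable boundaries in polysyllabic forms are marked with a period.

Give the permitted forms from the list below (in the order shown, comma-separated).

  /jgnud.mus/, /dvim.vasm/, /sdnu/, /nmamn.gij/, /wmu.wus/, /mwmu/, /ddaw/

/wmu.wus/

/jgnud.mus/ — violates constraint 1: syllable 1 onset /jgn/ has 3 consonants (> 2) → not permitted
/dvim.vasm/ — violates constraint 2: syllable 2 coda /sm/ has 2 consonants (> 1) → not permitted
/sdnu/ — violates constraint 1: syllable 1 onset /sdn/ has 3 consonants (> 2) → not permitted
/nmamn.gij/ — violates constraint 2: syllable 1 coda /mn/ has 2 consonants (> 1) → not permitted
/wmu.wus/ — σ1 onset /wm/ (2C), coda /∅/ ok; σ2 onset /w/, coda /s/ ok → permitted
/mwmu/ — violates constraint 1: syllable 1 onset /mwm/ has 3 consonants (> 2) → not permitted
/ddaw/ — violates constraint 3: adjacent identical consonants /dd/ → not permitted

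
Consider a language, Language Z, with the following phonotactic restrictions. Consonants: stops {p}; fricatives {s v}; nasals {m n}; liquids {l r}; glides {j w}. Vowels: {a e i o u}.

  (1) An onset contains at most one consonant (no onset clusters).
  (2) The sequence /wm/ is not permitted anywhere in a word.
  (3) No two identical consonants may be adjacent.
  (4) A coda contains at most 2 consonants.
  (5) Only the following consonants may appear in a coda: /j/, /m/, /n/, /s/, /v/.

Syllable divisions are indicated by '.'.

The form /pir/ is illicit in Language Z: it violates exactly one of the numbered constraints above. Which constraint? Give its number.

/pir/: syllable 1 coda contains /r/, which is not a licensed coda consonant.
This is a violation of constraint 5: "Only the following consonants may appear in a coda: /j/, /m/, /n/, /s/, /v/."
The remaining constraints (1, 2, 3, 4) are satisfied.

5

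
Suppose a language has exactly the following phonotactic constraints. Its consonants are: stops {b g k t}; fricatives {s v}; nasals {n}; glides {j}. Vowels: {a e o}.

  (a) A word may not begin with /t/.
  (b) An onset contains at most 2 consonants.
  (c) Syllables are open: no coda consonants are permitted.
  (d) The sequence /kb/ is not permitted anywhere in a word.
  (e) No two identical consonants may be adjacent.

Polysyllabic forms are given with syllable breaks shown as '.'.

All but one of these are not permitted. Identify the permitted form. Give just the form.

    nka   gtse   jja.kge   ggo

nka — σ1 onset /nk/ (2C), coda /∅/ ok → permitted
gtse — violates constraint (b): syllable 1 onset /gts/ has 3 consonants (> 2) → not permitted
jja.kge — violates constraint (e): adjacent identical consonants /jj/ → not permitted
ggo — violates constraint (e): adjacent identical consonants /gg/ → not permitted

nka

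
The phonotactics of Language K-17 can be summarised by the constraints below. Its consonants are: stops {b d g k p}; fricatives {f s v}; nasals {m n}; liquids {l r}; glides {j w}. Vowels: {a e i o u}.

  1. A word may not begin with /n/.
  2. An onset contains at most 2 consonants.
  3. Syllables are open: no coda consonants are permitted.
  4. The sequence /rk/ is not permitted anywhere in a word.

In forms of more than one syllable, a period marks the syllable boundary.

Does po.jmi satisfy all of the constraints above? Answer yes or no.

po.jmi — σ1 onset /p/, coda /∅/ ok; σ2 onset /jm/ (2C), coda /∅/ ok → permitted

yes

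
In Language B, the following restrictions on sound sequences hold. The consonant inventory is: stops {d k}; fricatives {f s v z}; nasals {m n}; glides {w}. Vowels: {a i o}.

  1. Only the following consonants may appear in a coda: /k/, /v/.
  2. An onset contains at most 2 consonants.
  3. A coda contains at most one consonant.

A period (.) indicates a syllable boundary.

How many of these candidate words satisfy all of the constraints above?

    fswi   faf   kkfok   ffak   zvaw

fswi — violates constraint 2: syllable 1 onset /fsw/ has 3 consonants (> 2) → ill-formed
faf — violates constraint 1: syllable 1 coda contains /f/, which is not a licensed coda consonant → ill-formed
kkfok — violates constraint 2: syllable 1 onset /kkf/ has 3 consonants (> 2) → ill-formed
ffak — σ1 onset /ff/ (2C), coda /k/ ok → well-formed
zvaw — violates constraint 1: syllable 1 coda contains /w/, which is not a licensed coda consonant → ill-formed
Well-formed: ffak → 1.

1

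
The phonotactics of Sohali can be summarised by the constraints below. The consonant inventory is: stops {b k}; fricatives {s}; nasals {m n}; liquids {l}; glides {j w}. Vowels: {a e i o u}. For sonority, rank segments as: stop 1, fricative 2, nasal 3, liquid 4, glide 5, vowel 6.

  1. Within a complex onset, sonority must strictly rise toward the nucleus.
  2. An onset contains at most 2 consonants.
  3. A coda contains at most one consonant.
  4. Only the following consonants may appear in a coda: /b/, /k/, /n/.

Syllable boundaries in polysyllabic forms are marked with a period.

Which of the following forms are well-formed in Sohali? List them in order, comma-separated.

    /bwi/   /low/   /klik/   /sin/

/bwi/, /klik/, /sin/

/bwi/ — σ1 onset /bw/ (1→5 rises), coda /∅/ ok → well-formed
/low/ — violates constraint 4: syllable 1 coda contains /w/, which is not a licensed coda consonant → ill-formed
/klik/ — σ1 onset /kl/ (1→4 rises), coda /k/ ok → well-formed
/sin/ — σ1 onset /s/, coda /n/ ok → well-formed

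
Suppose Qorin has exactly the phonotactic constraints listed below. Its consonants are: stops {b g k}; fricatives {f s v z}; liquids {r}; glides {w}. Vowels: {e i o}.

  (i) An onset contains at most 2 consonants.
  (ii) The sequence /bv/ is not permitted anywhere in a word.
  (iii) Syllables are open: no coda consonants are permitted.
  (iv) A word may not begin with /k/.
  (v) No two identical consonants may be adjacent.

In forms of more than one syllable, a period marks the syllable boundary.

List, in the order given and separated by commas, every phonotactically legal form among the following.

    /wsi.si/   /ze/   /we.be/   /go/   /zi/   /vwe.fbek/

/wsi.si/ — σ1 onset /ws/ (2C), coda /∅/ ok; σ2 onset /s/, coda /∅/ ok → phonotactically legal
/ze/ — σ1 onset /z/, coda /∅/ ok → phonotactically legal
/we.be/ — σ1 onset /w/, coda /∅/ ok; σ2 onset /b/, coda /∅/ ok → phonotactically legal
/go/ — σ1 onset /g/, coda /∅/ ok → phonotactically legal
/zi/ — σ1 onset /z/, coda /∅/ ok → phonotactically legal
/vwe.fbek/ — violates constraint (iii): syllable 2 coda /k/ has 1 consonant (> 0) → phonotactically illegal

/wsi.si/, /ze/, /we.be/, /go/, /zi/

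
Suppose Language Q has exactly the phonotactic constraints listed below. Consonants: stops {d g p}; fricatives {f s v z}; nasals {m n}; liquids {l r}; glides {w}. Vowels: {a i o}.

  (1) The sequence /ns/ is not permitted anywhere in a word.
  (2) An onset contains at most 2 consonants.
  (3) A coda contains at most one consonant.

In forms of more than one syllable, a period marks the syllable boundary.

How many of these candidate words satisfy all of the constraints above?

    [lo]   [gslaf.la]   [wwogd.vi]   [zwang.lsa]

1

[lo] — σ1 onset /l/, coda /∅/ ok → well-formed
[gslaf.la] — violates constraint 2: syllable 1 onset /gsl/ has 3 consonants (> 2) → ill-formed
[wwogd.vi] — violates constraint 3: syllable 1 coda /gd/ has 2 consonants (> 1) → ill-formed
[zwang.lsa] — violates constraint 3: syllable 1 coda /ng/ has 2 consonants (> 1) → ill-formed
Well-formed: [lo] → 1.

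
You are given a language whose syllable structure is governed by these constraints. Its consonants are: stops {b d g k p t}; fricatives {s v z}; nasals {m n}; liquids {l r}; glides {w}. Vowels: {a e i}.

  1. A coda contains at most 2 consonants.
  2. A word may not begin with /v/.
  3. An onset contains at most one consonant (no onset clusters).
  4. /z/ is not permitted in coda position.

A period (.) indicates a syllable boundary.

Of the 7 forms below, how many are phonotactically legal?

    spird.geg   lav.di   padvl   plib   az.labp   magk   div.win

3

spird.geg — violates constraint 3: syllable 1 onset /sp/ has 2 consonants (> 1) → phonotactically illegal
lav.di — σ1 onset /l/, coda /v/ ok; σ2 onset /d/, coda /∅/ ok → phonotactically legal
padvl — violates constraint 1: syllable 1 coda /dvl/ has 3 consonants (> 2) → phonotactically illegal
plib — violates constraint 3: syllable 1 onset /pl/ has 2 consonants (> 1) → phonotactically illegal
az.labp — violates constraint 4: syllable 1 coda contains /z/ → phonotactically illegal
magk — σ1 onset /m/, coda /gk/ (2C) ok → phonotactically legal
div.win — σ1 onset /d/, coda /v/ ok; σ2 onset /w/, coda /n/ ok → phonotactically legal
Phonotactically legal: lav.di, magk, div.win → 3.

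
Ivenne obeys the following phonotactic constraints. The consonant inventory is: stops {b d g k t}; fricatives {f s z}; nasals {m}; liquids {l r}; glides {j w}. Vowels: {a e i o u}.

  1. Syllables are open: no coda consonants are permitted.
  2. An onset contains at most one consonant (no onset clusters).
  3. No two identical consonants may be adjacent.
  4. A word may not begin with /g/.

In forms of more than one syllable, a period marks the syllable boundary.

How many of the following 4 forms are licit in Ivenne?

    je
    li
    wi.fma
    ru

3

je — σ1 onset /j/, coda /∅/ ok → licit
li — σ1 onset /l/, coda /∅/ ok → licit
wi.fma — violates constraint 2: syllable 2 onset /fm/ has 2 consonants (> 1) → illicit
ru — σ1 onset /r/, coda /∅/ ok → licit
Licit: je, li, ru → 3.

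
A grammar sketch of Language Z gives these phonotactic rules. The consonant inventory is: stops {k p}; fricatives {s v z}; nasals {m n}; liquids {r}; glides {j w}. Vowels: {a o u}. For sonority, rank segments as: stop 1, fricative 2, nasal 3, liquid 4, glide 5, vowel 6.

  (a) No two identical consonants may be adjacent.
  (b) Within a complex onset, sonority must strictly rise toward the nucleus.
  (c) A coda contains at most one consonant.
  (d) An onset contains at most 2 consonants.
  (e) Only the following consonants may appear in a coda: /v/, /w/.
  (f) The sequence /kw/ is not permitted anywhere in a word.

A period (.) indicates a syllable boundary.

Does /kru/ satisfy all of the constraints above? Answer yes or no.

/kru/ — σ1 onset /kr/ (1→4 rises), coda /∅/ ok → phonotactically legal

yes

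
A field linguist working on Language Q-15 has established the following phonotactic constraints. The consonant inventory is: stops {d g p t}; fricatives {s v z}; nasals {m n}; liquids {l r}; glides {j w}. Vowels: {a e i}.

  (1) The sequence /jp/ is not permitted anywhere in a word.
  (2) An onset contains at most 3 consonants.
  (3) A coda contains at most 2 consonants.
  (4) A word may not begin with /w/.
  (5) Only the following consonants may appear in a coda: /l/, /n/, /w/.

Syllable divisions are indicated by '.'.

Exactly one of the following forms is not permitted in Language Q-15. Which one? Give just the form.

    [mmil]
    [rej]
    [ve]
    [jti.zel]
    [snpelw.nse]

[rej]

[mmil] — σ1 onset /mm/ (2C), coda /l/ ok → permitted
[rej] — violates constraint 5: syllable 1 coda contains /j/, which is not a licensed coda consonant → not permitted
[ve] — σ1 onset /v/, coda /∅/ ok → permitted
[jti.zel] — σ1 onset /jt/ (2C), coda /∅/ ok; σ2 onset /z/, coda /l/ ok → permitted
[snpelw.nse] — σ1 onset /snp/ (3C), coda /lw/ (2C) ok; σ2 onset /ns/ (2C), coda /∅/ ok → permitted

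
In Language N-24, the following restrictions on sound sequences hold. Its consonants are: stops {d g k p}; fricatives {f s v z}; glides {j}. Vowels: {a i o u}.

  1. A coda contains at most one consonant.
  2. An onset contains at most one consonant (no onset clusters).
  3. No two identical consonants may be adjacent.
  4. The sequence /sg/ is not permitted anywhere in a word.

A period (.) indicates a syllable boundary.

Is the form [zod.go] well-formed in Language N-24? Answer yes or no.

[zod.go] — σ1 onset /z/, coda /d/ ok; σ2 onset /g/, coda /∅/ ok → well-formed

yes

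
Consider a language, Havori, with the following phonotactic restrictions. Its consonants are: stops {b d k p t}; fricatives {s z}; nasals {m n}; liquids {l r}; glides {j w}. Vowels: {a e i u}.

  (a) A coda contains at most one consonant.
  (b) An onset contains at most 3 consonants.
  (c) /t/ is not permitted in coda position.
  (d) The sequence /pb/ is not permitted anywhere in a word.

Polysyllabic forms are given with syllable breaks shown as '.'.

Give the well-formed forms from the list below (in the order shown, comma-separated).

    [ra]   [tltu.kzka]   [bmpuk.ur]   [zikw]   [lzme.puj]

[ra], [tltu.kzka], [bmpuk.ur], [lzme.puj]

[ra] — σ1 onset /r/, coda /∅/ ok → well-formed
[tltu.kzka] — σ1 onset /tlt/ (3C), coda /∅/ ok; σ2 onset /kzk/ (3C), coda /∅/ ok → well-formed
[bmpuk.ur] — σ1 onset /bmp/ (3C), coda /k/ ok; σ2 onset /∅/, coda /r/ ok → well-formed
[zikw] — violates constraint (a): syllable 1 coda /kw/ has 2 consonants (> 1) → ill-formed
[lzme.puj] — σ1 onset /lzm/ (3C), coda /∅/ ok; σ2 onset /p/, coda /j/ ok → well-formed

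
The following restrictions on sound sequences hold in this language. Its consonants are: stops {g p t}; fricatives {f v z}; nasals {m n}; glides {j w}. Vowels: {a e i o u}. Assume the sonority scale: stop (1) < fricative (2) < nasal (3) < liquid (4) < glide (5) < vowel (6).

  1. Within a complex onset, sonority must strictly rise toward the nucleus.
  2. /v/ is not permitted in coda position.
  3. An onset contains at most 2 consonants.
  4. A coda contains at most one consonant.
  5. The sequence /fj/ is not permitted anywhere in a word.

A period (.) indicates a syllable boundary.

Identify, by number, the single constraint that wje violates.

1

wje: syllable 1 onset /wj/: /w/ (glide, 5) → /j/ (glide, 5) does not rise.
This is a violation of constraint 1: "Within a complex onset, sonority must strictly rise toward the nucleus."
The remaining constraints (2, 3, 4, 5) are satisfied.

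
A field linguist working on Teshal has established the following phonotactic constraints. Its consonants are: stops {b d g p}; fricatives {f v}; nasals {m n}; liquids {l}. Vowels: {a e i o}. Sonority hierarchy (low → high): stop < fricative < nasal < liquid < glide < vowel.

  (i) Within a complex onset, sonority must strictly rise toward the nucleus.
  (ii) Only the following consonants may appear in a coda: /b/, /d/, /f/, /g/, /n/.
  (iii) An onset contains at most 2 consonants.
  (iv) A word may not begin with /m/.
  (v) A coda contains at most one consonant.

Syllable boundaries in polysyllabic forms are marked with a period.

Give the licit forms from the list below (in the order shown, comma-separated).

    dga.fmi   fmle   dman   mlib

dga.fmi — violates constraint (i): syllable 1 onset /dg/: /d/ (stop, 1) → /g/ (stop, 1) does not rise → illicit
fmle — violates constraint (iii): syllable 1 onset /fml/ has 3 consonants (> 2) → illicit
dman — σ1 onset /dm/ (1→3 rises), coda /n/ ok → licit
mlib — violates constraint (iv): word begins with /m/ → illicit

dman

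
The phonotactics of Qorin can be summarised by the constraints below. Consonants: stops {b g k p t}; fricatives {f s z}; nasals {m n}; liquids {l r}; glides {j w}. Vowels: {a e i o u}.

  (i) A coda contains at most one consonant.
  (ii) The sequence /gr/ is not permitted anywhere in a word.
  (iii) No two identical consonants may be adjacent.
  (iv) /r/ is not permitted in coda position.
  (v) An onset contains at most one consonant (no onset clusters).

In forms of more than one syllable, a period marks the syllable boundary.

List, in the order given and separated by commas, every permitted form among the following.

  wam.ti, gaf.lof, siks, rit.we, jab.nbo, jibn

wam.ti, gaf.lof, rit.we

wam.ti — σ1 onset /w/, coda /m/ ok; σ2 onset /t/, coda /∅/ ok → permitted
gaf.lof — σ1 onset /g/, coda /f/ ok; σ2 onset /l/, coda /f/ ok → permitted
siks — violates constraint (i): syllable 1 coda /ks/ has 2 consonants (> 1) → not permitted
rit.we — σ1 onset /r/, coda /t/ ok; σ2 onset /w/, coda /∅/ ok → permitted
jab.nbo — violates constraint (v): syllable 2 onset /nb/ has 2 consonants (> 1) → not permitted
jibn — violates constraint (i): syllable 1 coda /bn/ has 2 consonants (> 1) → not permitted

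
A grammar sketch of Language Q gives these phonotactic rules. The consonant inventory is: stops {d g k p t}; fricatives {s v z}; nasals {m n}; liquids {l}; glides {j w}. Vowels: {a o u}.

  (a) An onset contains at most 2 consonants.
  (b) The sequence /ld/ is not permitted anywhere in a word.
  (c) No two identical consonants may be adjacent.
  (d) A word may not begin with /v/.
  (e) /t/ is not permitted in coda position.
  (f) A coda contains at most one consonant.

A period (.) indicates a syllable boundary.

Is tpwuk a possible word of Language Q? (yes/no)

no

tpwuk — violates constraint (a): syllable 1 onset /tpw/ has 3 consonants (> 2) → phonotactically illegal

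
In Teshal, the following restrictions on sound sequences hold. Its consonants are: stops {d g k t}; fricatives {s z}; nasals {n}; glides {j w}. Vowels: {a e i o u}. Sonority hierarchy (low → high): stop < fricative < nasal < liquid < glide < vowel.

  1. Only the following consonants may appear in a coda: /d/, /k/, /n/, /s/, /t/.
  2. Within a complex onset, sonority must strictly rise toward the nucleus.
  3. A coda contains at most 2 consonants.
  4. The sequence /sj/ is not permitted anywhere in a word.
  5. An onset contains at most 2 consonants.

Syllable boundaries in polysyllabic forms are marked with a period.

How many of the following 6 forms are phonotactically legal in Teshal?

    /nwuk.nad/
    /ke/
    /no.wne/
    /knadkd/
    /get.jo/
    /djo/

4

/nwuk.nad/ — σ1 onset /nw/ (3→5 rises), coda /k/ ok; σ2 onset /n/, coda /d/ ok → phonotactically legal
/ke/ — σ1 onset /k/, coda /∅/ ok → phonotactically legal
/no.wne/ — violates constraint 2: syllable 2 onset /wn/: /w/ (glide, 5) → /n/ (nasal, 3) does not rise → phonotactically illegal
/knadkd/ — violates constraint 3: syllable 1 coda /dkd/ has 3 consonants (> 2) → phonotactically illegal
/get.jo/ — σ1 onset /g/, coda /t/ ok; σ2 onset /j/, coda /∅/ ok → phonotactically legal
/djo/ — σ1 onset /dj/ (1→5 rises), coda /∅/ ok → phonotactically legal
Phonotactically legal: /nwuk.nad/, /ke/, /get.jo/, /djo/ → 4.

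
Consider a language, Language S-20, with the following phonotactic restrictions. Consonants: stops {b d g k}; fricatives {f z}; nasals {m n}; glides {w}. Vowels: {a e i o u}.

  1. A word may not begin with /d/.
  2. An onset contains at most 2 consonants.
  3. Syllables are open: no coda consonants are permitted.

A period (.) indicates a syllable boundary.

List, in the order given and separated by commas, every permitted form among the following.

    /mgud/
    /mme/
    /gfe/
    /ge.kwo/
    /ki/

/mme/, /gfe/, /ge.kwo/, /ki/

/mgud/ — violates constraint 3: syllable 1 coda /d/ has 1 consonant (> 0) → not permitted
/mme/ — σ1 onset /mm/ (2C), coda /∅/ ok → permitted
/gfe/ — σ1 onset /gf/ (2C), coda /∅/ ok → permitted
/ge.kwo/ — σ1 onset /g/, coda /∅/ ok; σ2 onset /kw/ (2C), coda /∅/ ok → permitted
/ki/ — σ1 onset /k/, coda /∅/ ok → permitted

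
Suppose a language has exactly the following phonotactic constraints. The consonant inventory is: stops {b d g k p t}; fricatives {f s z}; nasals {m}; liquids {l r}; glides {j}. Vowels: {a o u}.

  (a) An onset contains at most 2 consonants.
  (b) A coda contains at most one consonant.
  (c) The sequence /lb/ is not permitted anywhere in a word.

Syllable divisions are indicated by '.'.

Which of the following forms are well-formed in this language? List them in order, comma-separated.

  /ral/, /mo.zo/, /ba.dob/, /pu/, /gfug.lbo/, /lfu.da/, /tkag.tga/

/ral/ — σ1 onset /r/, coda /l/ ok → well-formed
/mo.zo/ — σ1 onset /m/, coda /∅/ ok; σ2 onset /z/, coda /∅/ ok → well-formed
/ba.dob/ — σ1 onset /b/, coda /∅/ ok; σ2 onset /d/, coda /b/ ok → well-formed
/pu/ — σ1 onset /p/, coda /∅/ ok → well-formed
/gfug.lbo/ — violates constraint (c): contains banned sequence /lb/ → ill-formed
/lfu.da/ — σ1 onset /lf/ (2C), coda /∅/ ok; σ2 onset /d/, coda /∅/ ok → well-formed
/tkag.tga/ — σ1 onset /tk/ (2C), coda /g/ ok; σ2 onset /tg/ (2C), coda /∅/ ok → well-formed

/ral/, /mo.zo/, /ba.dob/, /pu/, /lfu.da/, /tkag.tga/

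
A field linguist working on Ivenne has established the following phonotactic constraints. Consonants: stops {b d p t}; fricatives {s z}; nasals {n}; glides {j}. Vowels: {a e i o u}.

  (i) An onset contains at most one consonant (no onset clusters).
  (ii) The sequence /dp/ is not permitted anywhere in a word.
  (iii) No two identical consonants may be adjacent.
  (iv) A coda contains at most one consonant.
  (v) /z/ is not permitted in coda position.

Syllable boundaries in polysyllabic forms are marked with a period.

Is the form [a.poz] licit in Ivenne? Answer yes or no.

no

[a.poz] — violates constraint (v): syllable 2 coda contains /z/ → illicit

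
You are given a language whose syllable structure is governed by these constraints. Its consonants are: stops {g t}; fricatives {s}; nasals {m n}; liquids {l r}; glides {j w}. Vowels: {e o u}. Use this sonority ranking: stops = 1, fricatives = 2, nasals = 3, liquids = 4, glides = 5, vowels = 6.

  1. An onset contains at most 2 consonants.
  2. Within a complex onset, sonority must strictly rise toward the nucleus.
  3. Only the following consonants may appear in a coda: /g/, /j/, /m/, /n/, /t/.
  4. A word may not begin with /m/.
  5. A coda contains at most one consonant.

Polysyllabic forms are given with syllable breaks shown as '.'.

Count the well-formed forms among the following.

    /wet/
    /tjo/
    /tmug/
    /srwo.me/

3

/wet/ — σ1 onset /w/, coda /t/ ok → well-formed
/tjo/ — σ1 onset /tj/ (1→5 rises), coda /∅/ ok → well-formed
/tmug/ — σ1 onset /tm/ (1→3 rises), coda /g/ ok → well-formed
/srwo.me/ — violates constraint 1: syllable 1 onset /srw/ has 3 consonants (> 2) → ill-formed
Well-formed: /wet/, /tjo/, /tmug/ → 3.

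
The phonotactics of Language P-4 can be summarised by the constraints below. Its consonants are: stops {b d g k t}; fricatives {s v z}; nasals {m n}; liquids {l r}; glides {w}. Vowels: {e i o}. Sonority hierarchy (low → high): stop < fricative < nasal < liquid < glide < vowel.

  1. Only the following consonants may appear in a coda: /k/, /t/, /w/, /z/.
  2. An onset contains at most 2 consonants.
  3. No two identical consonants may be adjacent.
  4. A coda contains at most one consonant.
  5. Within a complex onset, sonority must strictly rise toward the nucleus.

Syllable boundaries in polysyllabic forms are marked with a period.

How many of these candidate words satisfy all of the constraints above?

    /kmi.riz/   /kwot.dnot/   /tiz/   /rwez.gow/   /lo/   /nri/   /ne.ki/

/kmi.riz/ — σ1 onset /km/ (1→3 rises), coda /∅/ ok; σ2 onset /r/, coda /z/ ok → permitted
/kwot.dnot/ — σ1 onset /kw/ (1→5 rises), coda /t/ ok; σ2 onset /dn/ (1→3 rises), coda /t/ ok → permitted
/tiz/ — σ1 onset /t/, coda /z/ ok → permitted
/rwez.gow/ — σ1 onset /rw/ (4→5 rises), coda /z/ ok; σ2 onset /g/, coda /w/ ok → permitted
/lo/ — σ1 onset /l/, coda /∅/ ok → permitted
/nri/ — σ1 onset /nr/ (3→4 rises), coda /∅/ ok → permitted
/ne.ki/ — σ1 onset /n/, coda /∅/ ok; σ2 onset /k/, coda /∅/ ok → permitted
Permitted: /kmi.riz/, /kwot.dnot/, /tiz/, /rwez.gow/, /lo/, /nri/, /ne.ki/ → 7.

7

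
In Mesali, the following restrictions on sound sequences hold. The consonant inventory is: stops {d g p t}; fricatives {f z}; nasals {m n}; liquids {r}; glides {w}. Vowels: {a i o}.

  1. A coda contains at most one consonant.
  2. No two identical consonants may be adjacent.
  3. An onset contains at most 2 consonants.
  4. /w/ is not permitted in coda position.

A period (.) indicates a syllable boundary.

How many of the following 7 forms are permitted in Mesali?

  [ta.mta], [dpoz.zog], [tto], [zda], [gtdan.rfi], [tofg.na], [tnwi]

2

[ta.mta] — σ1 onset /t/, coda /∅/ ok; σ2 onset /mt/ (2C), coda /∅/ ok → permitted
[dpoz.zog] — violates constraint 2: adjacent identical consonants /zz/ → not permitted
[tto] — violates constraint 2: adjacent identical consonants /tt/ → not permitted
[zda] — σ1 onset /zd/ (2C), coda /∅/ ok → permitted
[gtdan.rfi] — violates constraint 3: syllable 1 onset /gtd/ has 3 consonants (> 2) → not permitted
[tofg.na] — violates constraint 1: syllable 1 coda /fg/ has 2 consonants (> 1) → not permitted
[tnwi] — violates constraint 3: syllable 1 onset /tnw/ has 3 consonants (> 2) → not permitted
Permitted: [ta.mta], [zda] → 2.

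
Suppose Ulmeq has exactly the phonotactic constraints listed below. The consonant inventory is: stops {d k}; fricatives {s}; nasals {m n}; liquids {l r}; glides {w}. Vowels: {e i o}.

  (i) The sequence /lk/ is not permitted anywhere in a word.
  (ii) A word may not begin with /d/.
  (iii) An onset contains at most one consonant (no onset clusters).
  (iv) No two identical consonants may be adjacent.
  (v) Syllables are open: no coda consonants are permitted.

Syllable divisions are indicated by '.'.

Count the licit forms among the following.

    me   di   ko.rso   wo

me — σ1 onset /m/, coda /∅/ ok → licit
di — violates constraint (ii): word begins with /d/ → illicit
ko.rso — violates constraint (iii): syllable 2 onset /rs/ has 2 consonants (> 1) → illicit
wo — σ1 onset /w/, coda /∅/ ok → licit
Licit: me, wo → 2.

2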